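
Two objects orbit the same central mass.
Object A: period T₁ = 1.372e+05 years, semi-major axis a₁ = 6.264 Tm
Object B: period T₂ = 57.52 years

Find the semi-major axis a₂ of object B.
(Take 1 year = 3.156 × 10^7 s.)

Convert to SI: T₁ = 1.372e+05 years = 4.33003e+12 s; a₁ = 6.264 Tm = 6.264e+12 m; T₂ = 57.52 years = 1.81533e+09 s.
Kepler's third law: (T₁/T₂)² = (a₁/a₂)³ ⇒ a₂ = a₁ · (T₂/T₁)^(2/3).
T₂/T₁ = 1.81533e+09 / 4.33003e+12 = 0.000419242.
a₂ = 6.264e+12 · (0.000419242)^(2/3) m ≈ 3.509e+10 m = 35.09 Gm.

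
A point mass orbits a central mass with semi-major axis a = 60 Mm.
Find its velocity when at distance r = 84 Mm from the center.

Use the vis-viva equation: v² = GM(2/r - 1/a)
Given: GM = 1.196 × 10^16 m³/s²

Convert to SI: a = 60 Mm = 6e+07 m; r = 84 Mm = 8.4e+07 m.
Vis-viva: v = √(GM · (2/r − 1/a)).
2/r − 1/a = 2/8.4e+07 − 1/6e+07 = 7.14286e-09 m⁻¹.
v = √(1.196e+16 · 7.14286e-09) m/s ≈ 9243 m/s = 9.243 km/s.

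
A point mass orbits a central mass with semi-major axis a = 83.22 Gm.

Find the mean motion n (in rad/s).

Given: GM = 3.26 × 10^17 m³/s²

Convert to SI: a = 83.22 Gm = 8.322e+10 m.
n = √(GM / a³).
n = √(3.26e+17 / (8.322e+10)³) rad/s ≈ 2.378e-08 rad/s.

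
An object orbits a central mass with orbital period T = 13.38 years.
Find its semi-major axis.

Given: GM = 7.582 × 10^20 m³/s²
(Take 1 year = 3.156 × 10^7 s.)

Convert to SI: T = 13.38 years = 4.22273e+08 s.
Invert Kepler's third law: a = (GM · T² / (4π²))^(1/3).
Substituting T = 4.22273e+08 s and GM = 7.582e+20 m³/s²:
a = (7.582e+20 · (4.22273e+08)² / (4π²))^(1/3) m
a ≈ 1.507e+12 m = 1.507 Tm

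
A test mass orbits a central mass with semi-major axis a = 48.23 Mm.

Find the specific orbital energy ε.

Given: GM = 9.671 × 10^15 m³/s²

Convert to SI: a = 48.23 Mm = 4.823e+07 m.
ε = −GM / (2a).
ε = −9.671e+15 / (2 · 4.823e+07) J/kg ≈ -1.003e+08 J/kg = -100.3 MJ/kg.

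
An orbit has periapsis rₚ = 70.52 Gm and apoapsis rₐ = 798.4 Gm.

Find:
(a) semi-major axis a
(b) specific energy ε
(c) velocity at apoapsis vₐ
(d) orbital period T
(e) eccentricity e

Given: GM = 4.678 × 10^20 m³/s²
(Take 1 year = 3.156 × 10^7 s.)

Convert to SI: rₚ = 70.52 Gm = 7.052e+10 m; rₐ = 798.4 Gm = 7.984e+11 m.
(a) a = (rₚ + rₐ)/2 = (7.052e+10 + 7.984e+11)/2 ≈ 4.345e+11 m
(b) With a = (rₚ + rₐ)/2 = 4.3446e+11 m, ε = −GM/(2a) = −4.678e+20/(2 · 4.3446e+11) J/kg ≈ -5.384e+08 J/kg
(c) With a = (rₚ + rₐ)/2 = 4.3446e+11 m, vₐ = √(GM (2/rₐ − 1/a)) = √(4.678e+20 · (2/7.984e+11 − 1/4.3446e+11)) m/s ≈ 9752 m/s
(d) With a = (rₚ + rₐ)/2 = 4.3446e+11 m, T = 2π √(a³/GM) = 2π √((4.3446e+11)³/4.678e+20) s ≈ 8.319e+07 s
(e) e = (rₐ − rₚ)/(rₐ + rₚ) = (7.984e+11 − 7.052e+10)/(7.984e+11 + 7.052e+10) ≈ 0.8377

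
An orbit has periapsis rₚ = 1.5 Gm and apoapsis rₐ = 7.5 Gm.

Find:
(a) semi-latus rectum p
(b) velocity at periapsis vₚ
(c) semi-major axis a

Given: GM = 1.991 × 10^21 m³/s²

Convert to SI: rₚ = 1.5 Gm = 1.5e+09 m; rₐ = 7.5 Gm = 7.5e+09 m.
(a) From a = (rₚ + rₐ)/2 = 4.5e+09 m and e = (rₐ − rₚ)/(rₐ + rₚ) = 0.666667, p = a(1 − e²) = 4.5e+09 · (1 − (0.666667)²) ≈ 2.5e+09 m
(b) With a = (rₚ + rₐ)/2 = 4.5e+09 m, vₚ = √(GM (2/rₚ − 1/a)) = √(1.991e+21 · (2/1.5e+09 − 1/4.5e+09)) m/s ≈ 1.487e+06 m/s
(c) a = (rₚ + rₐ)/2 = (1.5e+09 + 7.5e+09)/2 ≈ 4.5e+09 m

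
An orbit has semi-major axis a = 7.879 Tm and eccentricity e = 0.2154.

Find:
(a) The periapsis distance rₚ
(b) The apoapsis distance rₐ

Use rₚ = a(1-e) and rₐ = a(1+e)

Convert to SI: a = 7.879 Tm = 7.879e+12 m.
(a) rₚ = a(1 − e) = 7.879e+12 · (1 − 0.2154) = 7.879e+12 · 0.7846 ≈ 6.182e+12 m = 6.182 Tm.
(b) rₐ = a(1 + e) = 7.879e+12 · (1 + 0.2154) = 7.879e+12 · 1.2154 ≈ 9.576e+12 m = 9.576 Tm.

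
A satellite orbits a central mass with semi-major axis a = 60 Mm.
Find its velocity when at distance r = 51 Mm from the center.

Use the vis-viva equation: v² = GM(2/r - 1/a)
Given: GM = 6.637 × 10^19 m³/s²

Convert to SI: a = 60 Mm = 6e+07 m; r = 51 Mm = 5.1e+07 m.
Vis-viva: v = √(GM · (2/r − 1/a)).
2/r − 1/a = 2/5.1e+07 − 1/6e+07 = 2.2549e-08 m⁻¹.
v = √(6.637e+19 · 2.2549e-08) m/s ≈ 1.223e+06 m/s = 1223 km/s.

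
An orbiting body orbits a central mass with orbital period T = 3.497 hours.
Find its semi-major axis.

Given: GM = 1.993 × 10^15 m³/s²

Convert to SI: T = 3.497 hours = 12589.2 s.
Invert Kepler's third law: a = (GM · T² / (4π²))^(1/3).
Substituting T = 12589.2 s and GM = 1.993e+15 m³/s²:
a = (1.993e+15 · (12589.2)² / (4π²))^(1/3) m
a ≈ 2e+07 m = 20 Mm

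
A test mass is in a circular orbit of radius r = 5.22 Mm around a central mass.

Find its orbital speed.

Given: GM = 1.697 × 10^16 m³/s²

Convert to SI: r = 5.22 Mm = 5.22e+06 m.
For a circular orbit, gravity supplies the centripetal force, so v = √(GM / r).
v = √(1.697e+16 / 5.22e+06) m/s ≈ 5.702e+04 m/s = 57.02 km/s.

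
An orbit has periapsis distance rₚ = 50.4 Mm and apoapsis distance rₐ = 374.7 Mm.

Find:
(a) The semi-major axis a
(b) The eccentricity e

Convert to SI: rₚ = 50.4 Mm = 5.04e+07 m; rₐ = 374.7 Mm = 3.747e+08 m.
(a) a = (rₚ + rₐ) / 2 = (5.04e+07 + 3.747e+08) / 2 ≈ 2.126e+08 m = 212.6 Mm.
(b) e = (rₐ − rₚ) / (rₐ + rₚ) = (3.747e+08 − 5.04e+07) / (3.747e+08 + 5.04e+07) ≈ 0.7629.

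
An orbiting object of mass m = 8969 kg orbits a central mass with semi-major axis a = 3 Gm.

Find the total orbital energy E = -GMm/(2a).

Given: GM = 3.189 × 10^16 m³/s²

Convert to SI: a = 3 Gm = 3e+09 m.
E = −GMm / (2a).
E = −3.189e+16 · 8969 / (2 · 3e+09) J ≈ -4.767e+10 J = -47.67 GJ.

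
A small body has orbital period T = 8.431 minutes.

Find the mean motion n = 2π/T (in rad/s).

Convert to SI: T = 8.431 minutes = 505.86 s.
n = 2π / T.
n = 2π / 505.86 s ≈ 0.01242 rad/s.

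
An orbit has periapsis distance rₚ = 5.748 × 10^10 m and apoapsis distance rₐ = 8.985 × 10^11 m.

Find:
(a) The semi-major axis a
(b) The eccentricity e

(a) a = (rₚ + rₐ) / 2 = (5.748e+10 + 8.985e+11) / 2 ≈ 4.78e+11 m = 4.78 × 10^11 m.
(b) e = (rₐ − rₚ) / (rₐ + rₚ) = (8.985e+11 − 5.748e+10) / (8.985e+11 + 5.748e+10) ≈ 0.8797.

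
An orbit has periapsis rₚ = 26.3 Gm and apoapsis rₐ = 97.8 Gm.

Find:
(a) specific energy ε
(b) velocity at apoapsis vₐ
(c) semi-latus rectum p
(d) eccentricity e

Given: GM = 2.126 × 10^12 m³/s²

Convert to SI: rₚ = 26.3 Gm = 2.63e+10 m; rₐ = 97.8 Gm = 9.78e+10 m.
(a) With a = (rₚ + rₐ)/2 = 6.205e+10 m, ε = −GM/(2a) = −2.126e+12/(2 · 6.205e+10) J/kg ≈ -17.13 J/kg
(b) With a = (rₚ + rₐ)/2 = 6.205e+10 m, vₐ = √(GM (2/rₐ − 1/a)) = √(2.126e+12 · (2/9.78e+10 − 1/6.205e+10)) m/s ≈ 3.035 m/s
(c) From a = (rₚ + rₐ)/2 = 6.205e+10 m and e = (rₐ − rₚ)/(rₐ + rₚ) = 0.576148, p = a(1 − e²) = 6.205e+10 · (1 − (0.576148)²) ≈ 4.145e+10 m
(d) e = (rₐ − rₚ)/(rₐ + rₚ) = (9.78e+10 − 2.63e+10)/(9.78e+10 + 2.63e+10) ≈ 0.5761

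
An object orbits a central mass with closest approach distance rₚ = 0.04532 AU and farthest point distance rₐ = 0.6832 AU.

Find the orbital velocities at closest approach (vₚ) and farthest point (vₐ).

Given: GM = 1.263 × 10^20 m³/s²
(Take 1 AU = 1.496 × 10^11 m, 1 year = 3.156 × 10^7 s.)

Convert to SI: rₚ = 0.04532 AU = 6.77987e+09 m; rₐ = 0.6832 AU = 1.02207e+11 m.
Use the vis-viva equation v² = GM(2/r − 1/a) with a = (rₚ + rₐ)/2 = (6.77987e+09 + 1.02207e+11)/2 = 5.44933e+10 m.
vₚ = √(GM · (2/rₚ − 1/a)) = √(1.263e+20 · (2/6.77987e+09 − 1/5.44933e+10)) m/s ≈ 1.869e+05 m/s = 39.43 AU/year.
vₐ = √(GM · (2/rₐ − 1/a)) = √(1.263e+20 · (2/1.02207e+11 − 1/5.44933e+10)) m/s ≈ 1.24e+04 m/s = 2.616 AU/year.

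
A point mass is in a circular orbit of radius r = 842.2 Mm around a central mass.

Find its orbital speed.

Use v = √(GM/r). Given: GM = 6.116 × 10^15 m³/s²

Convert to SI: r = 842.2 Mm = 8.422e+08 m.
For a circular orbit, gravity supplies the centripetal force, so v = √(GM / r).
v = √(6.116e+15 / 8.422e+08) m/s ≈ 2695 m/s = 2.695 km/s.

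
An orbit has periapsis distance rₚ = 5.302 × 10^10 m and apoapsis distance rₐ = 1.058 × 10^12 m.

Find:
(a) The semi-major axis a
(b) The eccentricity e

(a) a = (rₚ + rₐ) / 2 = (5.302e+10 + 1.058e+12) / 2 ≈ 5.555e+11 m = 5.555 × 10^11 m.
(b) e = (rₐ − rₚ) / (rₐ + rₚ) = (1.058e+12 − 5.302e+10) / (1.058e+12 + 5.302e+10) ≈ 0.9046.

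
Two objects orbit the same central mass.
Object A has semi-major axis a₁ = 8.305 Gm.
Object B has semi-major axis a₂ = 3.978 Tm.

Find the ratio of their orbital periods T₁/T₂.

Convert to SI: a₁ = 8.305 Gm = 8.305e+09 m; a₂ = 3.978 Tm = 3.978e+12 m.
From Kepler's third law, (T₁/T₂)² = (a₁/a₂)³, so T₁/T₂ = (a₁/a₂)^(3/2).
a₁/a₂ = 8.305e+09 / 3.978e+12 = 0.00208773.
T₁/T₂ = (0.00208773)^(3/2) ≈ 9.539e-05.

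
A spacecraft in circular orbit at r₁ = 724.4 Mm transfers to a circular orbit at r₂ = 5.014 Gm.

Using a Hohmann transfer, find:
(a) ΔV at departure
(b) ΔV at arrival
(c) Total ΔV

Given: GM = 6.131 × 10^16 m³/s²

Convert to SI: r₁ = 724.4 Mm = 7.244e+08 m; r₂ = 5.014 Gm = 5.014e+09 m.
Transfer semi-major axis: a_t = (r₁ + r₂)/2 = (7.244e+08 + 5.014e+09)/2 = 2.8692e+09 m.
Circular speeds: v₁ = √(GM/r₁) = 9199.76 m/s, v₂ = √(GM/r₂) = 3496.82 m/s.
Transfer speeds (vis-viva v² = GM(2/r − 1/a_t)): v₁ᵗ = 12161.5 m/s, v₂ᵗ = 1757.04 m/s.
(a) ΔV₁ = |v₁ᵗ − v₁| ≈ 2962 m/s = 2.962 km/s.
(b) ΔV₂ = |v₂ − v₂ᵗ| ≈ 1740 m/s = 1.74 km/s.
(c) ΔV_total = ΔV₁ + ΔV₂ ≈ 4702 m/s = 4.702 km/s.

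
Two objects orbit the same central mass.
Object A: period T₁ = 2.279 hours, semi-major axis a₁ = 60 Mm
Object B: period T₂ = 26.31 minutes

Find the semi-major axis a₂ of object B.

Convert to SI: T₁ = 2.279 hours = 8204.4 s; a₁ = 60 Mm = 6e+07 m; T₂ = 26.31 minutes = 1578.6 s.
Kepler's third law: (T₁/T₂)² = (a₁/a₂)³ ⇒ a₂ = a₁ · (T₂/T₁)^(2/3).
T₂/T₁ = 1578.6 / 8204.4 = 0.192409.
a₂ = 6e+07 · (0.192409)^(2/3) m ≈ 2e+07 m = 20 Mm.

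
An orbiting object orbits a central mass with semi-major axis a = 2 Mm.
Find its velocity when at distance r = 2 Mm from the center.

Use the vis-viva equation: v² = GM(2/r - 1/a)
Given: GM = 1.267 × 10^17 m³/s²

Convert to SI: a = 2 Mm = 2e+06 m; r = 2 Mm = 2e+06 m.
Vis-viva: v = √(GM · (2/r − 1/a)).
2/r − 1/a = 2/2e+06 − 1/2e+06 = 5e-07 m⁻¹.
v = √(1.267e+17 · 5e-07) m/s ≈ 2.517e+05 m/s = 251.7 km/s.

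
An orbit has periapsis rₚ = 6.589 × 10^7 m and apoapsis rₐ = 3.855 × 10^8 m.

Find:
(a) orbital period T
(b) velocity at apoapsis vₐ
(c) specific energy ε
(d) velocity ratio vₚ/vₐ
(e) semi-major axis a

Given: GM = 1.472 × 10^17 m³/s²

(a) With a = (rₚ + rₐ)/2 = 2.25695e+08 m, T = 2π √(a³/GM) = 2π √((2.25695e+08)³/1.472e+17) s ≈ 5.553e+04 s
(b) With a = (rₚ + rₐ)/2 = 2.25695e+08 m, vₐ = √(GM (2/rₐ − 1/a)) = √(1.472e+17 · (2/3.855e+08 − 1/2.25695e+08)) m/s ≈ 1.056e+04 m/s
(c) With a = (rₚ + rₐ)/2 = 2.25695e+08 m, ε = −GM/(2a) = −1.472e+17/(2 · 2.25695e+08) J/kg ≈ -3.261e+08 J/kg
(d) Conservation of angular momentum (rₚvₚ = rₐvₐ) gives vₚ/vₐ = rₐ/rₚ = 3.855e+08/6.589e+07 ≈ 5.851
(e) a = (rₚ + rₐ)/2 = (6.589e+07 + 3.855e+08)/2 ≈ 2.257e+08 m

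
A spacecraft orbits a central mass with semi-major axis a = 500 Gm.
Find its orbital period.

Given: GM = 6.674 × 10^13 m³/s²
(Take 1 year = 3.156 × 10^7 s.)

Convert to SI: a = 500 Gm = 5e+11 m.
Kepler's third law: T = 2π √(a³ / GM).
Substituting a = 5e+11 m and GM = 6.674e+13 m³/s²:
T = 2π √((5e+11)³ / 6.674e+13) s
T ≈ 2.719e+11 s = 8616 years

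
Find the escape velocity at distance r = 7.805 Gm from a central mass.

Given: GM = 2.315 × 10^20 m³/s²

Convert to SI: r = 7.805 Gm = 7.805e+09 m.
Escape velocity comes from setting total energy to zero: ½v² − GM/r = 0 ⇒ v_esc = √(2GM / r).
v_esc = √(2 · 2.315e+20 / 7.805e+09) m/s ≈ 2.436e+05 m/s = 243.6 km/s.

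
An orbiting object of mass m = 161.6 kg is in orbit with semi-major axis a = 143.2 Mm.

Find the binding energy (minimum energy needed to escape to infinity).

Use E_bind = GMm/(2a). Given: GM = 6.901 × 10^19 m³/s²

Convert to SI: a = 143.2 Mm = 1.432e+08 m.
Total orbital energy is E = −GMm/(2a); binding energy is E_bind = −E = GMm/(2a).
E_bind = 6.901e+19 · 161.6 / (2 · 1.432e+08) J ≈ 3.894e+13 J = 38.94 TJ.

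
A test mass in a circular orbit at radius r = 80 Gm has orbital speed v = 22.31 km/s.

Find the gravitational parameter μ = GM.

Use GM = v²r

Convert to SI: r = 80 Gm = 8e+10 m; v = 22.31 km/s = 22310 m/s.
For a circular orbit v² = GM/r, so GM = v² · r.
GM = (22310)² · 8e+10 m³/s² ≈ 3.982e+19 m³/s² = 3.982 × 10^19 m³/s².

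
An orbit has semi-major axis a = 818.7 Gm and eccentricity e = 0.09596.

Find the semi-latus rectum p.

Convert to SI: a = 818.7 Gm = 8.187e+11 m.
p = a (1 − e²).
p = 8.187e+11 · (1 − (0.09596)²) = 8.187e+11 · 0.990792 ≈ 8.112e+11 m = 811.2 Gm.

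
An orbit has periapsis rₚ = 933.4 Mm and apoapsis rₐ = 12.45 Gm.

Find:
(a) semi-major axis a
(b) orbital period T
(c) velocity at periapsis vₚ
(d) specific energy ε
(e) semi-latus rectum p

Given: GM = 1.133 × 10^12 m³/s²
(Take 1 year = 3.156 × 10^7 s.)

Convert to SI: rₚ = 933.4 Mm = 9.334e+08 m; rₐ = 12.45 Gm = 1.245e+10 m.
(a) a = (rₚ + rₐ)/2 = (9.334e+08 + 1.245e+10)/2 ≈ 6.692e+09 m
(b) With a = (rₚ + rₐ)/2 = 6.6917e+09 m, T = 2π √(a³/GM) = 2π √((6.6917e+09)³/1.133e+12) s ≈ 3.231e+09 s
(c) With a = (rₚ + rₐ)/2 = 6.6917e+09 m, vₚ = √(GM (2/rₚ − 1/a)) = √(1.133e+12 · (2/9.334e+08 − 1/6.6917e+09)) m/s ≈ 47.52 m/s
(d) With a = (rₚ + rₐ)/2 = 6.6917e+09 m, ε = −GM/(2a) = −1.133e+12/(2 · 6.6917e+09) J/kg ≈ -84.66 J/kg
(e) From a = (rₚ + rₐ)/2 = 6.6917e+09 m and e = (rₐ − rₚ)/(rₐ + rₚ) = 0.860514, p = a(1 − e²) = 6.6917e+09 · (1 − (0.860514)²) ≈ 1.737e+09 m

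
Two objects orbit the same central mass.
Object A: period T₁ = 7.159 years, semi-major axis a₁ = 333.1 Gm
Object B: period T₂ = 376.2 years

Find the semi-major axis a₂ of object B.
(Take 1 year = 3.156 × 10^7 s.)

Convert to SI: T₁ = 7.159 years = 2.25938e+08 s; a₁ = 333.1 Gm = 3.331e+11 m; T₂ = 376.2 years = 1.18729e+10 s.
Kepler's third law: (T₁/T₂)² = (a₁/a₂)³ ⇒ a₂ = a₁ · (T₂/T₁)^(2/3).
T₂/T₁ = 1.18729e+10 / 2.25938e+08 = 52.5492.
a₂ = 3.331e+11 · (52.5492)^(2/3) m ≈ 4.673e+12 m = 4.673 Tm.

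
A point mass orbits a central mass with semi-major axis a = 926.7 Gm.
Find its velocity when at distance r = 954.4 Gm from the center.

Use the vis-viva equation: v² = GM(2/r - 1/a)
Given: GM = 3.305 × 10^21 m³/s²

Convert to SI: a = 926.7 Gm = 9.267e+11 m; r = 954.4 Gm = 9.544e+11 m.
Vis-viva: v = √(GM · (2/r − 1/a)).
2/r − 1/a = 2/9.544e+11 − 1/9.267e+11 = 1.01646e-12 m⁻¹.
v = √(3.305e+21 · 1.01646e-12) m/s ≈ 5.796e+04 m/s = 57.96 km/s.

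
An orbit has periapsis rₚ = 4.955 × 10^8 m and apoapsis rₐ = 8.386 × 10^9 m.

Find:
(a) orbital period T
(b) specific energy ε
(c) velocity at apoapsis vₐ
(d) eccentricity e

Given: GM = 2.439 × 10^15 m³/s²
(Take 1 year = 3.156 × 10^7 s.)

(a) With a = (rₚ + rₐ)/2 = 4.44075e+09 m, T = 2π √(a³/GM) = 2π √((4.44075e+09)³/2.439e+15) s ≈ 3.765e+07 s
(b) With a = (rₚ + rₐ)/2 = 4.44075e+09 m, ε = −GM/(2a) = −2.439e+15/(2 · 4.44075e+09) J/kg ≈ -2.746e+05 J/kg
(c) With a = (rₚ + rₐ)/2 = 4.44075e+09 m, vₐ = √(GM (2/rₐ − 1/a)) = √(2.439e+15 · (2/8.386e+09 − 1/4.44075e+09)) m/s ≈ 180.1 m/s
(d) e = (rₐ − rₚ)/(rₐ + rₚ) = (8.386e+09 − 4.955e+08)/(8.386e+09 + 4.955e+08) ≈ 0.8884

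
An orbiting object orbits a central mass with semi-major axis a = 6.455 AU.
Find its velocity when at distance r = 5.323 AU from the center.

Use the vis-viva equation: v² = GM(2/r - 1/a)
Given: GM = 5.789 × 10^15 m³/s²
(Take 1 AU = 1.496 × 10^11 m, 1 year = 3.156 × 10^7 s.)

Convert to SI: a = 6.455 AU = 9.65668e+11 m; r = 5.323 AU = 7.96321e+11 m.
Vis-viva: v = √(GM · (2/r − 1/a)).
2/r − 1/a = 2/7.96321e+11 − 1/9.65668e+11 = 1.476e-12 m⁻¹.
v = √(5.789e+15 · 1.476e-12) m/s ≈ 92.44 m/s = 0.0195 AU/year.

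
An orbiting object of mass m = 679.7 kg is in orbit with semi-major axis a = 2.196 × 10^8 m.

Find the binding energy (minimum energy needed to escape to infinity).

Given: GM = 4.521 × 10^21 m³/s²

Total orbital energy is E = −GMm/(2a); binding energy is E_bind = −E = GMm/(2a).
E_bind = 4.521e+21 · 679.7 / (2 · 2.196e+08) J ≈ 6.997e+15 J = 6.997 PJ.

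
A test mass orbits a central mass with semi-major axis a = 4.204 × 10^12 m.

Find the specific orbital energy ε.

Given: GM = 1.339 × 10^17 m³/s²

ε = −GM / (2a).
ε = −1.339e+17 / (2 · 4.204e+12) J/kg ≈ -1.593e+04 J/kg = -15.93 kJ/kg.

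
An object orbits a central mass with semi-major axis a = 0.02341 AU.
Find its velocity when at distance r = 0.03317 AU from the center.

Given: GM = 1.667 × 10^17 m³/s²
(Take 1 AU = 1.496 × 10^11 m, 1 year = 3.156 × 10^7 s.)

Convert to SI: a = 0.02341 AU = 3.50214e+09 m; r = 0.03317 AU = 4.96223e+09 m.
Vis-viva: v = √(GM · (2/r − 1/a)).
2/r − 1/a = 2/4.96223e+09 − 1/3.50214e+09 = 1.17504e-10 m⁻¹.
v = √(1.667e+17 · 1.17504e-10) m/s ≈ 4426 m/s = 0.9337 AU/year.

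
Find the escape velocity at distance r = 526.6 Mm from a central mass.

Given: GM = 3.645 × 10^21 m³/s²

Convert to SI: r = 526.6 Mm = 5.266e+08 m.
Escape velocity comes from setting total energy to zero: ½v² − GM/r = 0 ⇒ v_esc = √(2GM / r).
v_esc = √(2 · 3.645e+21 / 5.266e+08) m/s ≈ 3.721e+06 m/s = 3721 km/s.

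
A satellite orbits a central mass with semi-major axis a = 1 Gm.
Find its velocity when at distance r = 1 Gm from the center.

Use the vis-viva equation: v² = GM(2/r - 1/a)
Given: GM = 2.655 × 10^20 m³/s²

Convert to SI: a = 1 Gm = 1e+09 m; r = 1 Gm = 1e+09 m.
Vis-viva: v = √(GM · (2/r − 1/a)).
2/r − 1/a = 2/1e+09 − 1/1e+09 = 1e-09 m⁻¹.
v = √(2.655e+20 · 1e-09) m/s ≈ 5.153e+05 m/s = 515.3 km/s.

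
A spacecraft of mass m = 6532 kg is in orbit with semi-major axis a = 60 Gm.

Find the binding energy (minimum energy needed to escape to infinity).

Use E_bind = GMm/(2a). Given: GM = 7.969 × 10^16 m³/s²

Convert to SI: a = 60 Gm = 6e+10 m.
Total orbital energy is E = −GMm/(2a); binding energy is E_bind = −E = GMm/(2a).
E_bind = 7.969e+16 · 6532 / (2 · 6e+10) J ≈ 4.338e+09 J = 4.338 GJ.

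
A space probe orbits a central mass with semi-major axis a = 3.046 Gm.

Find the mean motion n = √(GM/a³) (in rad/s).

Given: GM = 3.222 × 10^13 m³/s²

Convert to SI: a = 3.046 Gm = 3.046e+09 m.
n = √(GM / a³).
n = √(3.222e+13 / (3.046e+09)³) rad/s ≈ 3.377e-08 rad/s.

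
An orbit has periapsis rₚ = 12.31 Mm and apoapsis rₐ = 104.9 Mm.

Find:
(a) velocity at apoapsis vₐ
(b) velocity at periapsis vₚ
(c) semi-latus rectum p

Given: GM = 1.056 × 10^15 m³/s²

Convert to SI: rₚ = 12.31 Mm = 1.231e+07 m; rₐ = 104.9 Mm = 1.049e+08 m.
(a) With a = (rₚ + rₐ)/2 = 5.8605e+07 m, vₐ = √(GM (2/rₐ − 1/a)) = √(1.056e+15 · (2/1.049e+08 − 1/5.8605e+07)) m/s ≈ 1454 m/s
(b) With a = (rₚ + rₐ)/2 = 5.8605e+07 m, vₚ = √(GM (2/rₚ − 1/a)) = √(1.056e+15 · (2/1.231e+07 − 1/5.8605e+07)) m/s ≈ 1.239e+04 m/s
(c) From a = (rₚ + rₐ)/2 = 5.8605e+07 m and e = (rₐ − rₚ)/(rₐ + rₚ) = 0.78995, p = a(1 − e²) = 5.8605e+07 · (1 − (0.78995)²) ≈ 2.203e+07 m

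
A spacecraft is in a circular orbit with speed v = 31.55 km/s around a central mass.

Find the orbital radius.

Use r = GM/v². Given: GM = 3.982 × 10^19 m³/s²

Convert to SI: v = 31.55 km/s = 31550 m/s.
For a circular orbit, v² = GM / r, so r = GM / v².
r = 3.982e+19 / (31550)² m ≈ 4e+10 m = 40 Gm.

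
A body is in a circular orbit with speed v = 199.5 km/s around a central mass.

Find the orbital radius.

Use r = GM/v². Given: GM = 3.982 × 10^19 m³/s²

Convert to SI: v = 199.5 km/s = 199500 m/s.
For a circular orbit, v² = GM / r, so r = GM / v².
r = 3.982e+19 / (199500)² m ≈ 1e+09 m = 1 Gm.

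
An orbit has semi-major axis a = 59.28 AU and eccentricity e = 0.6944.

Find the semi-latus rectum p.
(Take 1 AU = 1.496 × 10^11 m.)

Convert to SI: a = 59.28 AU = 8.86829e+12 m.
p = a (1 − e²).
p = 8.86829e+12 · (1 − (0.6944)²) = 8.86829e+12 · 0.517809 ≈ 4.592e+12 m = 30.7 AU.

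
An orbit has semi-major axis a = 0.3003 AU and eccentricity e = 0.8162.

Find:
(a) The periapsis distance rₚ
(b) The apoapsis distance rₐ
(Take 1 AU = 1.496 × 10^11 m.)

Convert to SI: a = 0.3003 AU = 4.49249e+10 m.
(a) rₚ = a(1 − e) = 4.49249e+10 · (1 − 0.8162) = 4.49249e+10 · 0.1838 ≈ 8.257e+09 m = 0.0552 AU.
(b) rₐ = a(1 + e) = 4.49249e+10 · (1 + 0.8162) = 4.49249e+10 · 1.8162 ≈ 8.159e+10 m = 0.5454 AU.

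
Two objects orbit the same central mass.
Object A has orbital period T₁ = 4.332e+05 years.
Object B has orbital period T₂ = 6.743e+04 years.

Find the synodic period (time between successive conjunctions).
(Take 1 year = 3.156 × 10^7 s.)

Convert to SI: T₁ = 4.332e+05 years = 1.36718e+13 s; T₂ = 6.743e+04 years = 2.12809e+12 s.
T_syn = |T₁ · T₂ / (T₁ − T₂)|.
T_syn = |1.36718e+13 · 2.12809e+12 / (1.36718e+13 − 2.12809e+12)| s ≈ 2.52e+12 s = 7.986e+04 years.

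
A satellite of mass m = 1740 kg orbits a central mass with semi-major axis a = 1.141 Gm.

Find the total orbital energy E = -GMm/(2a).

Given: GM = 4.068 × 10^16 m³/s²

Convert to SI: a = 1.141 Gm = 1.141e+09 m.
E = −GMm / (2a).
E = −4.068e+16 · 1740 / (2 · 1.141e+09) J ≈ -3.102e+10 J = -31.02 GJ.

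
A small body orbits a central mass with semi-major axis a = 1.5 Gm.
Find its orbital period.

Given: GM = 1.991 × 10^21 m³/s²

Convert to SI: a = 1.5 Gm = 1.5e+09 m.
Kepler's third law: T = 2π √(a³ / GM).
Substituting a = 1.5e+09 m and GM = 1.991e+21 m³/s²:
T = 2π √((1.5e+09)³ / 1.991e+21) s
T ≈ 8181 s = 2.272 hours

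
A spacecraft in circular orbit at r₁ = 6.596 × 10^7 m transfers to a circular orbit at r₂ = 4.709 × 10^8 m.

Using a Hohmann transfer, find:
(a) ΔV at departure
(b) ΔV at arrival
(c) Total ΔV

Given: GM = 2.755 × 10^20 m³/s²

Transfer semi-major axis: a_t = (r₁ + r₂)/2 = (6.596e+07 + 4.709e+08)/2 = 2.6843e+08 m.
Circular speeds: v₁ = √(GM/r₁) = 2.04372e+06 m/s, v₂ = √(GM/r₂) = 764886 m/s.
Transfer speeds (vis-viva v² = GM(2/r − 1/a_t)): v₁ᵗ = 2.70688e+06 m/s, v₂ᵗ = 379159 m/s.
(a) ΔV₁ = |v₁ᵗ − v₁| ≈ 6.632e+05 m/s = 663.2 km/s.
(b) ΔV₂ = |v₂ − v₂ᵗ| ≈ 3.857e+05 m/s = 385.7 km/s.
(c) ΔV_total = ΔV₁ + ΔV₂ ≈ 1.049e+06 m/s = 1049 km/s.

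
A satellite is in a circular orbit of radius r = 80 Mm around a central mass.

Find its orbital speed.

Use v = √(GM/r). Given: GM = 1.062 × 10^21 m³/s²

Convert to SI: r = 80 Mm = 8e+07 m.
For a circular orbit, gravity supplies the centripetal force, so v = √(GM / r).
v = √(1.062e+21 / 8e+07) m/s ≈ 3.643e+06 m/s = 3643 km/s.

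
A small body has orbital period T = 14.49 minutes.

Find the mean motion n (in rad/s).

Convert to SI: T = 14.49 minutes = 869.4 s.
n = 2π / T.
n = 2π / 869.4 s ≈ 0.007227 rad/s.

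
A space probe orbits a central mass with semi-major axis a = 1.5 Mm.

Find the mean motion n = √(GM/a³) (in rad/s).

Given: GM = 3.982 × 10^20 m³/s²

Convert to SI: a = 1.5 Mm = 1.5e+06 m.
n = √(GM / a³).
n = √(3.982e+20 / (1.5e+06)³) rad/s ≈ 10.86 rad/s.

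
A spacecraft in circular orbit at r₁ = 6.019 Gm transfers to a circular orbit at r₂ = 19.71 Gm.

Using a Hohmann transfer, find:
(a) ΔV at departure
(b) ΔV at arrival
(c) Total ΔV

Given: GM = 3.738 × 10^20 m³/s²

Convert to SI: r₁ = 6.019 Gm = 6.019e+09 m; r₂ = 19.71 Gm = 1.971e+10 m.
Transfer semi-major axis: a_t = (r₁ + r₂)/2 = (6.019e+09 + 1.971e+10)/2 = 1.28645e+10 m.
Circular speeds: v₁ = √(GM/r₁) = 249205 m/s, v₂ = √(GM/r₂) = 137713 m/s.
Transfer speeds (vis-viva v² = GM(2/r − 1/a_t)): v₁ᵗ = 308464 m/s, v₂ᵗ = 94198.1 m/s.
(a) ΔV₁ = |v₁ᵗ − v₁| ≈ 5.926e+04 m/s = 59.26 km/s.
(b) ΔV₂ = |v₂ − v₂ᵗ| ≈ 4.352e+04 m/s = 43.52 km/s.
(c) ΔV_total = ΔV₁ + ΔV₂ ≈ 1.028e+05 m/s = 102.8 km/s.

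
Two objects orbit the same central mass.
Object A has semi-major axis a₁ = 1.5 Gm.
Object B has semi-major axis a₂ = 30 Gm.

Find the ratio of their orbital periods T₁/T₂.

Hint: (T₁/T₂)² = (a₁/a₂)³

Convert to SI: a₁ = 1.5 Gm = 1.5e+09 m; a₂ = 30 Gm = 3e+10 m.
From Kepler's third law, (T₁/T₂)² = (a₁/a₂)³, so T₁/T₂ = (a₁/a₂)^(3/2).
a₁/a₂ = 1.5e+09 / 3e+10 = 0.05.
T₁/T₂ = (0.05)^(3/2) ≈ 0.01118.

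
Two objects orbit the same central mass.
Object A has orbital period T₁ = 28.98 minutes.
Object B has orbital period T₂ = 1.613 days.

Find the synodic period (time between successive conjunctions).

Convert to SI: T₁ = 28.98 minutes = 1738.8 s; T₂ = 1.613 days = 139363 s.
T_syn = |T₁ · T₂ / (T₁ − T₂)|.
T_syn = |1738.8 · 139363 / (1738.8 − 139363)| s ≈ 1761 s = 29.35 minutes.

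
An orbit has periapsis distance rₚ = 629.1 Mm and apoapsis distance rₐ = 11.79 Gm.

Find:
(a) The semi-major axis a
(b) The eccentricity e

Convert to SI: rₚ = 629.1 Mm = 6.291e+08 m; rₐ = 11.79 Gm = 1.179e+10 m.
(a) a = (rₚ + rₐ) / 2 = (6.291e+08 + 1.179e+10) / 2 ≈ 6.21e+09 m = 6.21 Gm.
(b) e = (rₐ − rₚ) / (rₐ + rₚ) = (1.179e+10 − 6.291e+08) / (1.179e+10 + 6.291e+08) ≈ 0.8987.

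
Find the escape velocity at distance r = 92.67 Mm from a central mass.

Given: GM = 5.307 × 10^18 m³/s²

Convert to SI: r = 92.67 Mm = 9.267e+07 m.
Escape velocity comes from setting total energy to zero: ½v² − GM/r = 0 ⇒ v_esc = √(2GM / r).
v_esc = √(2 · 5.307e+18 / 9.267e+07) m/s ≈ 3.384e+05 m/s = 338.4 km/s.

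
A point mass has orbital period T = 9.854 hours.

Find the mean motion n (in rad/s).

Convert to SI: T = 9.854 hours = 35474.4 s.
n = 2π / T.
n = 2π / 35474.4 s ≈ 0.0001771 rad/s.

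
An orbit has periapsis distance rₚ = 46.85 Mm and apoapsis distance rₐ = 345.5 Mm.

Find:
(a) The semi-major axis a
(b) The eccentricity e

Convert to SI: rₚ = 46.85 Mm = 4.685e+07 m; rₐ = 345.5 Mm = 3.455e+08 m.
(a) a = (rₚ + rₐ) / 2 = (4.685e+07 + 3.455e+08) / 2 ≈ 1.962e+08 m = 196.2 Mm.
(b) e = (rₐ − rₚ) / (rₐ + rₚ) = (3.455e+08 − 4.685e+07) / (3.455e+08 + 4.685e+07) ≈ 0.7612.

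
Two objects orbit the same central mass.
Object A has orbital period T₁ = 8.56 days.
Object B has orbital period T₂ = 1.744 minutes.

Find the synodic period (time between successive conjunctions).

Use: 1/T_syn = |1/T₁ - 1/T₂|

Convert to SI: T₁ = 8.56 days = 739584 s; T₂ = 1.744 minutes = 104.64 s.
T_syn = |T₁ · T₂ / (T₁ − T₂)|.
T_syn = |739584 · 104.64 / (739584 − 104.64)| s ≈ 104.7 s = 1.744 minutes.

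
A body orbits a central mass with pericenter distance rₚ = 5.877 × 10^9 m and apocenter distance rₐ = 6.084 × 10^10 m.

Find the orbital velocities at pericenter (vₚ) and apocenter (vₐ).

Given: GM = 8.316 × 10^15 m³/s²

Use the vis-viva equation v² = GM(2/r − 1/a) with a = (rₚ + rₐ)/2 = (5.877e+09 + 6.084e+10)/2 = 3.33585e+10 m.
vₚ = √(GM · (2/rₚ − 1/a)) = √(8.316e+15 · (2/5.877e+09 − 1/3.33585e+10)) m/s ≈ 1606 m/s = 1.606 km/s.
vₐ = √(GM · (2/rₐ − 1/a)) = √(8.316e+15 · (2/6.084e+10 − 1/3.33585e+10)) m/s ≈ 155.2 m/s = 155.2 m/s.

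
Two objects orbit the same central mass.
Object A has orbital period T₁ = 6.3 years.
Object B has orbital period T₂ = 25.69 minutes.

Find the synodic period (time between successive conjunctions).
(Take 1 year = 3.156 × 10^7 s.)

Convert to SI: T₁ = 6.3 years = 1.98828e+08 s; T₂ = 25.69 minutes = 1541.4 s.
T_syn = |T₁ · T₂ / (T₁ − T₂)|.
T_syn = |1.98828e+08 · 1541.4 / (1.98828e+08 − 1541.4)| s ≈ 1541 s = 25.69 minutes.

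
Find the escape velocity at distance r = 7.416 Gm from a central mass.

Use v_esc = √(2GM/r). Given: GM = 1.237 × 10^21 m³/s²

Convert to SI: r = 7.416 Gm = 7.416e+09 m.
Escape velocity comes from setting total energy to zero: ½v² − GM/r = 0 ⇒ v_esc = √(2GM / r).
v_esc = √(2 · 1.237e+21 / 7.416e+09) m/s ≈ 5.776e+05 m/s = 577.6 km/s.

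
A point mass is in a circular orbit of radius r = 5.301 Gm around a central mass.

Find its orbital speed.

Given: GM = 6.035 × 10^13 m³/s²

Convert to SI: r = 5.301 Gm = 5.301e+09 m.
For a circular orbit, gravity supplies the centripetal force, so v = √(GM / r).
v = √(6.035e+13 / 5.301e+09) m/s ≈ 106.7 m/s = 106.7 m/s.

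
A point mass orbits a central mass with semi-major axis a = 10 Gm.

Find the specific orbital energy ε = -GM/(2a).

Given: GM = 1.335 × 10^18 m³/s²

Convert to SI: a = 10 Gm = 1e+10 m.
ε = −GM / (2a).
ε = −1.335e+18 / (2 · 1e+10) J/kg ≈ -6.675e+07 J/kg = -66.75 MJ/kg.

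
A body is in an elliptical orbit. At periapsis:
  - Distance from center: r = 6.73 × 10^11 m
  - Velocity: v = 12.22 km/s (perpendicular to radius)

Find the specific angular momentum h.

Convert to SI: v = 12.22 km/s = 12220 m/s.
With v perpendicular to r, h = r · v.
h = 6.73e+11 · 12220 m²/s ≈ 8.224e+15 m²/s.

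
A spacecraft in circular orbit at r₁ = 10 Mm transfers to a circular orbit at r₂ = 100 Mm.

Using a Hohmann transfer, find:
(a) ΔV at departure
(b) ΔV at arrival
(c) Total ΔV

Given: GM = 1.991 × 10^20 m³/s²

Convert to SI: r₁ = 10 Mm = 1e+07 m; r₂ = 100 Mm = 1e+08 m.
Transfer semi-major axis: a_t = (r₁ + r₂)/2 = (1e+07 + 1e+08)/2 = 5.5e+07 m.
Circular speeds: v₁ = √(GM/r₁) = 4.46206e+06 m/s, v₂ = √(GM/r₂) = 1.41103e+06 m/s.
Transfer speeds (vis-viva v² = GM(2/r − 1/a_t)): v₁ᵗ = 6.01664e+06 m/s, v₂ᵗ = 601664 m/s.
(a) ΔV₁ = |v₁ᵗ − v₁| ≈ 1.555e+06 m/s = 1555 km/s.
(b) ΔV₂ = |v₂ − v₂ᵗ| ≈ 8.094e+05 m/s = 809.4 km/s.
(c) ΔV_total = ΔV₁ + ΔV₂ ≈ 2.364e+06 m/s = 2364 km/s.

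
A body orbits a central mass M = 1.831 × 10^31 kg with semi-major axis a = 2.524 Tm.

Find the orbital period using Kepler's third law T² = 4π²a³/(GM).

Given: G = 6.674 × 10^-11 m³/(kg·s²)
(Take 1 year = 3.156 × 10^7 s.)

Convert to SI: a = 2.524 Tm = 2.524e+12 m.
GM = G · M = 6.674e-11 · 1.831e+31 = 1.22201e+21 m³/s².
Kepler's third law: T = 2π √(a³ / GM).
Substituting a = 2.524e+12 m and GM = 1.22201e+21 m³/s²:
T = 2π √((2.524e+12)³ / 1.22201e+21) s
T ≈ 7.207e+08 s = 22.84 years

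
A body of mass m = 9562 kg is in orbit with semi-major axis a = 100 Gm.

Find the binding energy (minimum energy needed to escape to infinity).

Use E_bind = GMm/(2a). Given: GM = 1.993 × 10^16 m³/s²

Convert to SI: a = 100 Gm = 1e+11 m.
Total orbital energy is E = −GMm/(2a); binding energy is E_bind = −E = GMm/(2a).
E_bind = 1.993e+16 · 9562 / (2 · 1e+11) J ≈ 9.529e+08 J = 952.9 MJ.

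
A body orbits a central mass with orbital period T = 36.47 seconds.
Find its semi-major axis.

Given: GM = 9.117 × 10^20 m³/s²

Invert Kepler's third law: a = (GM · T² / (4π²))^(1/3).
Substituting T = 36.47 s and GM = 9.117e+20 m³/s²:
a = (9.117e+20 · (36.47)² / (4π²))^(1/3) m
a ≈ 3.132e+07 m = 31.32 Mm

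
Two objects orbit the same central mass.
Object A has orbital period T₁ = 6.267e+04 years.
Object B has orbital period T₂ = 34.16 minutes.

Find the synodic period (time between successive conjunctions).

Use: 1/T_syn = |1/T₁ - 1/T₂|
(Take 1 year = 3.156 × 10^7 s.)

Convert to SI: T₁ = 6.267e+04 years = 1.97787e+12 s; T₂ = 34.16 minutes = 2049.6 s.
T_syn = |T₁ · T₂ / (T₁ − T₂)|.
T_syn = |1.97787e+12 · 2049.6 / (1.97787e+12 − 2049.6)| s ≈ 2050 s = 34.16 minutes.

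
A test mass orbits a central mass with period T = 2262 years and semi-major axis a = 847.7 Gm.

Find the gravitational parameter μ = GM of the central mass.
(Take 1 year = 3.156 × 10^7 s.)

Convert to SI: T = 2262 years = 7.13887e+10 s; a = 847.7 Gm = 8.477e+11 m.
GM = 4π² · a³ / T².
GM = 4π² · (8.477e+11)³ / (7.13887e+10)² m³/s² ≈ 4.719e+15 m³/s² = 4.719 × 10^15 m³/s².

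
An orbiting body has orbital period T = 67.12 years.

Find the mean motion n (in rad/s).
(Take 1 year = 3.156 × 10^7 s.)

Convert to SI: T = 67.12 years = 2.11831e+09 s.
n = 2π / T.
n = 2π / 2.11831e+09 s ≈ 2.966e-09 rad/s.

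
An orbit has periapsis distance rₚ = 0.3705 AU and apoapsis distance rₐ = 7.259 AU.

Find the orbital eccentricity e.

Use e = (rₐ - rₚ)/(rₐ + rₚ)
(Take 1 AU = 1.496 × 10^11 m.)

Convert to SI: rₚ = 0.3705 AU = 5.54268e+10 m; rₐ = 7.259 AU = 1.08595e+12 m.
e = (rₐ − rₚ) / (rₐ + rₚ).
e = (1.08595e+12 − 5.54268e+10) / (1.08595e+12 + 5.54268e+10) = 1.03052e+12 / 1.14137e+12 ≈ 0.9029.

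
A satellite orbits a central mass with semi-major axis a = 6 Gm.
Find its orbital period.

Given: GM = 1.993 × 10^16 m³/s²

Convert to SI: a = 6 Gm = 6e+09 m.
Kepler's third law: T = 2π √(a³ / GM).
Substituting a = 6e+09 m and GM = 1.993e+16 m³/s²:
T = 2π √((6e+09)³ / 1.993e+16) s
T ≈ 2.068e+07 s = 239.4 days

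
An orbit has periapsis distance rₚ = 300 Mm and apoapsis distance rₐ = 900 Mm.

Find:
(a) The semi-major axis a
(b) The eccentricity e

Convert to SI: rₚ = 300 Mm = 3e+08 m; rₐ = 900 Mm = 9e+08 m.
(a) a = (rₚ + rₐ) / 2 = (3e+08 + 9e+08) / 2 ≈ 6e+08 m = 600 Mm.
(b) e = (rₐ − rₚ) / (rₐ + rₚ) = (9e+08 − 3e+08) / (9e+08 + 3e+08) ≈ 0.5.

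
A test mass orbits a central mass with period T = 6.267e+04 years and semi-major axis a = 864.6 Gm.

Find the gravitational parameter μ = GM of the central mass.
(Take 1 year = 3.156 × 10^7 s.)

Convert to SI: T = 6.267e+04 years = 1.97787e+12 s; a = 864.6 Gm = 8.646e+11 m.
GM = 4π² · a³ / T².
GM = 4π² · (8.646e+11)³ / (1.97787e+12)² m³/s² ≈ 6.522e+12 m³/s² = 6.522 × 10^12 m³/s².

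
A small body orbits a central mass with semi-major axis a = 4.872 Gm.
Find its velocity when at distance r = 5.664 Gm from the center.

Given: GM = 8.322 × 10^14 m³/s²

Convert to SI: a = 4.872 Gm = 4.872e+09 m; r = 5.664 Gm = 5.664e+09 m.
Vis-viva: v = √(GM · (2/r − 1/a)).
2/r − 1/a = 2/5.664e+09 − 1/4.872e+09 = 1.47853e-10 m⁻¹.
v = √(8.322e+14 · 1.47853e-10) m/s ≈ 350.8 m/s = 350.8 m/s.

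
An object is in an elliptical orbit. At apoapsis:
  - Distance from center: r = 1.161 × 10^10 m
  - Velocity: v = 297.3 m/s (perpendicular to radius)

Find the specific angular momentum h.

With v perpendicular to r, h = r · v.
h = 1.161e+10 · 297.3 m²/s ≈ 3.452e+12 m²/s.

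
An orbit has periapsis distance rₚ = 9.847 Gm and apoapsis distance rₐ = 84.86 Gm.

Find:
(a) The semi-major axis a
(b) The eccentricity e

Convert to SI: rₚ = 9.847 Gm = 9.847e+09 m; rₐ = 84.86 Gm = 8.486e+10 m.
(a) a = (rₚ + rₐ) / 2 = (9.847e+09 + 8.486e+10) / 2 ≈ 4.735e+10 m = 47.35 Gm.
(b) e = (rₐ − rₚ) / (rₐ + rₚ) = (8.486e+10 − 9.847e+09) / (8.486e+10 + 9.847e+09) ≈ 0.7921.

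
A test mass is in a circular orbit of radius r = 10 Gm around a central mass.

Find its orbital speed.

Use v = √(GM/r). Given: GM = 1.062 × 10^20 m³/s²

Convert to SI: r = 10 Gm = 1e+10 m.
For a circular orbit, gravity supplies the centripetal force, so v = √(GM / r).
v = √(1.062e+20 / 1e+10) m/s ≈ 1.031e+05 m/s = 103.1 km/s.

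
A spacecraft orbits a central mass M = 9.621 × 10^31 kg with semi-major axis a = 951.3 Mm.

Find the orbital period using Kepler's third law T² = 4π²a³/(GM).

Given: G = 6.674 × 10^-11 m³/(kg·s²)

Convert to SI: a = 951.3 Mm = 9.513e+08 m.
GM = G · M = 6.674e-11 · 9.621e+31 = 6.42106e+21 m³/s².
Kepler's third law: T = 2π √(a³ / GM).
Substituting a = 9.513e+08 m and GM = 6.42106e+21 m³/s²:
T = 2π √((9.513e+08)³ / 6.42106e+21) s
T ≈ 2301 s = 38.34 minutes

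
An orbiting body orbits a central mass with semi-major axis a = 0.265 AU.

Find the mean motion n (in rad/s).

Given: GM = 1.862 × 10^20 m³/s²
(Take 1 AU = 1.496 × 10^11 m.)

Convert to SI: a = 0.265 AU = 3.9644e+10 m.
n = √(GM / a³).
n = √(1.862e+20 / (3.9644e+10)³) rad/s ≈ 1.729e-06 rad/s.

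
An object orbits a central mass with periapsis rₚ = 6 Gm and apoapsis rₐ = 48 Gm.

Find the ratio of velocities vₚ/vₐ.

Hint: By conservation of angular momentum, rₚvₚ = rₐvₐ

Convert to SI: rₚ = 6 Gm = 6e+09 m; rₐ = 48 Gm = 4.8e+10 m.
Conservation of angular momentum gives rₚvₚ = rₐvₐ, so vₚ/vₐ = rₐ/rₚ.
vₚ/vₐ = 4.8e+10 / 6e+09 ≈ 8.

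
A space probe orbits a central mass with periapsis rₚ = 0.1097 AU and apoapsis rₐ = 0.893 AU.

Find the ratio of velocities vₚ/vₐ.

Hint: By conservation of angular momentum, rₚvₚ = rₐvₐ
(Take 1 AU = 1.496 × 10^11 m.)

Convert to SI: rₚ = 0.1097 AU = 1.64111e+10 m; rₐ = 0.893 AU = 1.33593e+11 m.
Conservation of angular momentum gives rₚvₚ = rₐvₐ, so vₚ/vₐ = rₐ/rₚ.
vₚ/vₐ = 1.33593e+11 / 1.64111e+10 ≈ 8.14.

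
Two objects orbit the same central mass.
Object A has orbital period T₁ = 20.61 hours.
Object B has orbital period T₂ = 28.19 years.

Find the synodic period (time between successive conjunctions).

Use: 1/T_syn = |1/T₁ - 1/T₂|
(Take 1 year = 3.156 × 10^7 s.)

Convert to SI: T₁ = 20.61 hours = 74196 s; T₂ = 28.19 years = 8.89676e+08 s.
T_syn = |T₁ · T₂ / (T₁ − T₂)|.
T_syn = |74196 · 8.89676e+08 / (74196 − 8.89676e+08)| s ≈ 7.42e+04 s = 20.61 hours.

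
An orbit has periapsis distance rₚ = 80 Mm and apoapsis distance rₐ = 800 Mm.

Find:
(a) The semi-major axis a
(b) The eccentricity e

Convert to SI: rₚ = 80 Mm = 8e+07 m; rₐ = 800 Mm = 8e+08 m.
(a) a = (rₚ + rₐ) / 2 = (8e+07 + 8e+08) / 2 ≈ 4.4e+08 m = 440 Mm.
(b) e = (rₐ − rₚ) / (rₐ + rₚ) = (8e+08 − 8e+07) / (8e+08 + 8e+07) ≈ 0.8182.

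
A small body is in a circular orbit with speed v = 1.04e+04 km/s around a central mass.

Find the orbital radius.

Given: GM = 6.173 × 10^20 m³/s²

Convert to SI: v = 1.04e+04 km/s = 1.04e+07 m/s.
For a circular orbit, v² = GM / r, so r = GM / v².
r = 6.173e+20 / (1.04e+07)² m ≈ 5.707e+06 m = 5.707 × 10^6 m.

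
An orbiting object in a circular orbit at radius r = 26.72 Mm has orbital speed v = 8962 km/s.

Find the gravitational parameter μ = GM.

Convert to SI: r = 26.72 Mm = 2.672e+07 m; v = 8962 km/s = 8.962e+06 m/s.
For a circular orbit v² = GM/r, so GM = v² · r.
GM = (8.962e+06)² · 2.672e+07 m³/s² ≈ 2.146e+21 m³/s² = 2.146 × 10^21 m³/s².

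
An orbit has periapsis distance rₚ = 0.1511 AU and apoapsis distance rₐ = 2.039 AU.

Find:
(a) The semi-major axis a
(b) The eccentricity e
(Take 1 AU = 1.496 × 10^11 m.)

Convert to SI: rₚ = 0.1511 AU = 2.26046e+10 m; rₐ = 2.039 AU = 3.05034e+11 m.
(a) a = (rₚ + rₐ) / 2 = (2.26046e+10 + 3.05034e+11) / 2 ≈ 1.638e+11 m = 1.095 AU.
(b) e = (rₐ − rₚ) / (rₐ + rₚ) = (3.05034e+11 − 2.26046e+10) / (3.05034e+11 + 2.26046e+10) ≈ 0.862.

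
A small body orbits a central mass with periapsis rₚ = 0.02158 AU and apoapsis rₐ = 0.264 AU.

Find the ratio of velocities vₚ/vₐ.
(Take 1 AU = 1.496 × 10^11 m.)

Convert to SI: rₚ = 0.02158 AU = 3.22837e+09 m; rₐ = 0.264 AU = 3.94944e+10 m.
Conservation of angular momentum gives rₚvₚ = rₐvₐ, so vₚ/vₐ = rₐ/rₚ.
vₚ/vₐ = 3.94944e+10 / 3.22837e+09 ≈ 12.23.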